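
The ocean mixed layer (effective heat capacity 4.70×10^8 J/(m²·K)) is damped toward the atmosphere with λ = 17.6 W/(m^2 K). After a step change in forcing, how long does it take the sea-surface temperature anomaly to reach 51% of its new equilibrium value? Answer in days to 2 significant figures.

220 days

Areal heat capacity C = 4.70×10^8 J/(m²·K) (given).
τ = C / λ = 4.70×10^8 / 17.6 = 2.67×10^7 s.
Fraction reached: 1 − e^(−t/τ) = 0.51 ⇒ t = −τ ln(1 − 0.51) = τ × 0.713.
t = 1.90×10^7 s = 220 days.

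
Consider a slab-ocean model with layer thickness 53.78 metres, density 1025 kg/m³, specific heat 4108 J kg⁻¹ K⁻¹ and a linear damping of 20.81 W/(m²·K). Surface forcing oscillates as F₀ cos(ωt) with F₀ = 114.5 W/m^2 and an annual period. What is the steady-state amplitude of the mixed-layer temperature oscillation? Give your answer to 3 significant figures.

Areal heat capacity C = ρ c_p D = 1025 × 4108 × 53.78 = 2.26×10^8 J/(m²·K).
Angular frequency ω = 2π / T = 2π / 3.15×10^7 s = 1.99×10^-7 s⁻¹.
√((Cω)² + λ²) = √((45.1)² + 20.81²) = 49.7 W/(m²·K).
Amplitude A = F₀ / √((Cω)²+λ²) = 114.5 / 49.7 = 2.30 K.

2.30 K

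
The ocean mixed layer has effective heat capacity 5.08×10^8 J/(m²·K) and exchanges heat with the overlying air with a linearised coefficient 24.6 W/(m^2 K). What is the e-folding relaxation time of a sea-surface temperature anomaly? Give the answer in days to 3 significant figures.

239 days

Areal heat capacity C = 5.08×10^8 J/(m²·K) (given).
Relaxation time τ = C / λ = 5.08×10^8 / 24.6 = 2.07×10^7 s.
In days: 2.07×10^7 s / (86400 s/day) = 239 days.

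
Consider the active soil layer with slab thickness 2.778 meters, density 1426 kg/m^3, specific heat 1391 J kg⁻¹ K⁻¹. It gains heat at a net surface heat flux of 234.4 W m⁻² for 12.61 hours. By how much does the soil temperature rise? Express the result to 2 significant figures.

Areal heat capacity C = ρ c_p D = 1426 × 1391 × 2.778 = 5.51×10^6 J/(m^2 K).
Net heat input Q = F Δt = 234.4 × (12.61 hours × 3600 s/hour) = 1.06×10^7 J/m².
ΔT = Q / C = 1.06×10^7 / 5.51×10^6 = 1.93 K.

1.9 K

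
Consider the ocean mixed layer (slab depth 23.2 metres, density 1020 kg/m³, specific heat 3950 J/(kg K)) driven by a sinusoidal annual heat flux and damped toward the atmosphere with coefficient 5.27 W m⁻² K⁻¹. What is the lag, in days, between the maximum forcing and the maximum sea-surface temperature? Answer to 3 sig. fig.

Areal heat capacity C = ρ c_p D = 1020 × 3950 × 23.2 = 9.35×10^7 J/(m²·K).
ω = 2π / 3.15×10^7 s = 1.99×10^-7 s⁻¹.
Phase lag φ = arctan(Cω/λ) = arctan(18.6/5.27) = 1.30 rad.
Time lag = φ / ω = 1.30 / 1.99×10^-7 = 6.50×10^6 s = 75.2 days.

75.2 days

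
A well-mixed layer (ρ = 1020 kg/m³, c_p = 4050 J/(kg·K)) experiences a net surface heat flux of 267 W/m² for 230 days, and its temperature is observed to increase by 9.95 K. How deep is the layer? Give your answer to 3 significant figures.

Heat input Q = F Δt = 267 × 1.99×10^7 s = 5.31×10^9 J/m².
Required areal heat capacity C = Q / ΔT = 5.33×10^8 J/(m²·K).
Depth D = C / (ρ c_p) = 5.33×10^8 / (1020 × 4050) = 129 m.

129 m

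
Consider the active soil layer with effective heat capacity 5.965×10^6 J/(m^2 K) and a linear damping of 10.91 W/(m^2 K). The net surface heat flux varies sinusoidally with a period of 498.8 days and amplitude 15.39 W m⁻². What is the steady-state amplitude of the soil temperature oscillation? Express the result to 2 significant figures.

1.4 K

Areal heat capacity C = 5.965×10^6 J/(m^2 K) (given).
Angular frequency ω = 2π / T = 2π / 4.31×10^7 s = 1.46×10^-7 s⁻¹.
√((Cω)² + λ²) = √((0.870)² + 10.91²) = 10.9 W/(m²·K).
Amplitude A = F₀ / √((Cω)²+λ²) = 15.39 / 10.9 = 1.41 K.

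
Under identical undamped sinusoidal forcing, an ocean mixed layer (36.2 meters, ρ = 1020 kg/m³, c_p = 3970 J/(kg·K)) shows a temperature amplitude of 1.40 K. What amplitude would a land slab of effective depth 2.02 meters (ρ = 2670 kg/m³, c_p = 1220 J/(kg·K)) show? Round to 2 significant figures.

C_ocean = 1.47×10^8 J/(m²·K); C_land = 6.58×10^6 J/(m²·K).
A ∝ 1/C ⇒ A_land = A_ocean × C_ocean/C_land = 1.40 × 22.3 = 31.2 K.

31 K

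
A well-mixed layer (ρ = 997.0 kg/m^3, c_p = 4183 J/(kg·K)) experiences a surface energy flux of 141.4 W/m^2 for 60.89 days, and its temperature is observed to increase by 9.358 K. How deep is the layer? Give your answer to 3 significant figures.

19.1 m

Heat input Q = F Δt = 141.4 × 5.26×10^6 s = 7.44×10^8 J/m².
Required areal heat capacity C = Q / ΔT = 7.95×10^7 J/(m²·K).
Depth D = C / (ρ c_p) = 7.95×10^7 / (997.0 × 4183) = 19.1 m.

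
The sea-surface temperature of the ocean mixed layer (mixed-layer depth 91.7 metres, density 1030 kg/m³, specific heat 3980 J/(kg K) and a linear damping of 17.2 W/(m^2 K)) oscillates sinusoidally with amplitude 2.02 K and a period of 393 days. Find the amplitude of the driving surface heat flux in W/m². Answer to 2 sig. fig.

140

Areal heat capacity C = ρ c_p D = 1030 × 3980 × 91.7 = 3.76×10^8 J m⁻² K⁻¹.
ω = 2π / 3.40×10^7 s = 1.85×10^-7 s⁻¹.
√((Cω)² + λ²) = √((69.6)² + 17.2²) = 71.7 W/(m²·K).
F₀ = A × √((Cω)²+λ²) = 2.02 × 71.7 = 145 W/m².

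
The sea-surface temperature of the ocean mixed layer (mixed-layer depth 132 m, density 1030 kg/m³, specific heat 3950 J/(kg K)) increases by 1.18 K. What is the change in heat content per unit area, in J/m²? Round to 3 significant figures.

6.34×10^8

Areal heat capacity C = ρ c_p D = 1030 × 3950 × 132 = 5.37×10^8 J/(m²·K).
ΔQ = C ΔT = 5.37×10^8 × 1.18 = 6.34×10^8 J/m².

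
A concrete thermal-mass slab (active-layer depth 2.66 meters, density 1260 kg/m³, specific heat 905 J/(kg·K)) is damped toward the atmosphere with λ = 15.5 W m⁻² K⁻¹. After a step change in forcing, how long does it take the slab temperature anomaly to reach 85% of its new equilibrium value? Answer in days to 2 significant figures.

4.3 days

Areal heat capacity C = ρ c_p D = 1260 × 905 × 2.66 = 3.03×10^6 J/(m²·K).
τ = C / λ = 3.03×10^6 / 15.5 = 1.96×10^5 s.
Fraction reached: 1 − e^(−t/τ) = 0.85 ⇒ t = −τ ln(1 − 0.85) = τ × 1.90.
t = 3.71×10^5 s = 4.30 days.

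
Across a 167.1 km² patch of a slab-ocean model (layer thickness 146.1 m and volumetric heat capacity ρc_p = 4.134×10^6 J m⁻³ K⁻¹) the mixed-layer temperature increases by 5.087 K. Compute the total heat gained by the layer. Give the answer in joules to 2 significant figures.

5.1×10^17 J

Areal heat capacity C = ρc_p × D = 4.134×10^6 × 146.1 = 6.04×10^8 J/(m²·K).
Heat per unit area: q = C ΔT = 6.04×10^8 × 5.087 = 3.07×10^9 J/m².
Total heat: Q = q × A = 3.07×10^9 × (167.1 × 10⁶ m²) = 5.13×10^17 J.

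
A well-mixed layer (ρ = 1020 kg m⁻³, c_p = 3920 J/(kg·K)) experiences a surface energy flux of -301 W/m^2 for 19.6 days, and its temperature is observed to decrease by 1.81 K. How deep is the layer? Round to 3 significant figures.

70.4 m

Heat input Q = F Δt = -301 × 1.69×10^6 s = -5.10×10^8 J/m².
Required areal heat capacity C = Q / ΔT = 2.82×10^8 J/(m²·K).
Depth D = C / (ρ c_p) = 2.82×10^8 / (1020 × 3920) = 70.4 m.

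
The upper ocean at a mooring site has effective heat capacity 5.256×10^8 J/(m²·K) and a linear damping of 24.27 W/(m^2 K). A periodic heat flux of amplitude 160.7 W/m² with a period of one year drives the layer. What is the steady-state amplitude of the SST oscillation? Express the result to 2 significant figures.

1.5 K

Areal heat capacity C = 5.256×10^8 J/(m²·K) (given).
Angular frequency ω = 2π / T = 2π / 3.15×10^7 s = 1.99×10^-7 s⁻¹.
√((Cω)² + λ²) = √((105)² + 24.27²) = 107 W/(m²·K).
Amplitude A = F₀ / √((Cω)²+λ²) = 160.7 / 107 = 1.49 K.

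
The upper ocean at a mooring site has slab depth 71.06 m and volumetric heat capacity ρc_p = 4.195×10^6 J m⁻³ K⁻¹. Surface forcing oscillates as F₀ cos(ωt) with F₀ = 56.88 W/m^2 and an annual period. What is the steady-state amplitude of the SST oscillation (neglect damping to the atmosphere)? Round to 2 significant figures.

Areal heat capacity C = ρc_p × D = 4.195×10^6 × 71.06 = 2.98×10^8 J/(m²·K).
Angular frequency ω = 2π / T = 2π / 3.15×10^7 s = 1.99×10^-7 s⁻¹.
Cω = 2.98×10^8 × 1.99×10^-7 = 59.4 W/(m²·K).
Amplitude A = F₀ / (Cω) = 56.88 / 59.4 = 0.958 K.

0.96 K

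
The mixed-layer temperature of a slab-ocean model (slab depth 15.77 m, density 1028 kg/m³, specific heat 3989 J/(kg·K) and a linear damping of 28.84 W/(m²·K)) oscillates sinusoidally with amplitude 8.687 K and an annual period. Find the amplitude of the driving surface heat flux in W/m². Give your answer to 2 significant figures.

Areal heat capacity C = ρ c_p D = 1028 × 3989 × 15.77 = 6.47×10^7 J m⁻² K⁻¹.
ω = 2π / 3.15×10^7 s = 1.99×10^-7 s⁻¹.
√((Cω)² + λ²) = √((12.9)² + 28.84²) = 31.6 W/(m²·K).
F₀ = A × √((Cω)²+λ²) = 8.687 × 31.6 = 274 W/m².

270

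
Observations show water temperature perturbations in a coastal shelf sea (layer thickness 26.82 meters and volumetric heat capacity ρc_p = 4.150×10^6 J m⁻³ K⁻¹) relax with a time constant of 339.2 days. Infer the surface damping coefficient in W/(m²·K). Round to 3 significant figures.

Areal heat capacity C = ρc_p × D = 4.150×10^6 × 26.82 = 1.11×10^8 J m⁻² K⁻¹.
τ = 339.2 days = 2.93×10^7 s.
λ = C / τ = 1.11×10^8 / 2.93×10^7 = 3.80 W/(m²·K).

3.80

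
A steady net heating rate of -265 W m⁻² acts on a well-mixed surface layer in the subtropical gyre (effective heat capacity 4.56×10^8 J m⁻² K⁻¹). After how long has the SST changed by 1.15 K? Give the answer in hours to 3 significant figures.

550 hours

Areal heat capacity C = 4.56×10^8 J m⁻² K⁻¹ (given).
Time required: Δt = C ΔT / F = 4.56×10^8 × -1.15 / -265 = 1.98×10^6 s.
In hours: 1.98×10^6 s / (3600 s/hour) = 550 hours.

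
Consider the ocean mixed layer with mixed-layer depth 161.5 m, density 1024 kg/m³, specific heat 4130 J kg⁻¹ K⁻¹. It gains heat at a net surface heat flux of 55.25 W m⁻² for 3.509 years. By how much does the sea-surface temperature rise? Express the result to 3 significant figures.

8.96 K

Areal heat capacity C = ρ c_p D = 1024 × 4130 × 161.5 = 6.83×10^8 J/(m²·K).
Net heat input Q = F Δt = 55.25 × (3.509 years × 3.156×10^7 s/year) = 6.12×10^9 J/m².
ΔT = Q / C = 6.12×10^9 / 6.83×10^8 = 8.96 K.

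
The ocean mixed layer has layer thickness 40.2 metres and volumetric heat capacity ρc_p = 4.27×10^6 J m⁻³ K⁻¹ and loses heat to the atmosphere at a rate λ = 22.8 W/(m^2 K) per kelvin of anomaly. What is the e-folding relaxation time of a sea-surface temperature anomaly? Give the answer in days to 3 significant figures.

Areal heat capacity C = ρc_p × D = 4.27×10^6 × 40.2 = 1.72×10^8 J/(m^2 K).
Relaxation time τ = C / λ = 1.72×10^8 / 22.8 = 7.53×10^6 s.
In days: 7.53×10^6 s / (86400 s/day) = 87.1 days.

87.1 days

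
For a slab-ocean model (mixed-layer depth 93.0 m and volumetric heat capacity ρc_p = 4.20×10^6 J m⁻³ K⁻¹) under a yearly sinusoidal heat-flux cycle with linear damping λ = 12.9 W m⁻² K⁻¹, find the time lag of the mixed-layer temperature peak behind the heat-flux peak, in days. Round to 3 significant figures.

81.7 days

Areal heat capacity C = ρc_p × D = 4.20×10^6 × 93.0 = 3.91×10^8 J/(m²·K).
ω = 2π / 3.15×10^7 s = 1.99×10^-7 s⁻¹.
Phase lag φ = arctan(Cω/λ) = arctan(77.8/12.9) = 1.41 rad.
Time lag = φ / ω = 1.41 / 1.99×10^-7 = 7.06×10^6 s = 81.7 days.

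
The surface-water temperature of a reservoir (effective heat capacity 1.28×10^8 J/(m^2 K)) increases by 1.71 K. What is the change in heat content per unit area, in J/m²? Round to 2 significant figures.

Areal heat capacity C = 1.28×10^8 J/(m^2 K) (given).
ΔQ = C ΔT = 1.28×10^8 × 1.71 = 2.19×10^8 J/m².

2.2×10^8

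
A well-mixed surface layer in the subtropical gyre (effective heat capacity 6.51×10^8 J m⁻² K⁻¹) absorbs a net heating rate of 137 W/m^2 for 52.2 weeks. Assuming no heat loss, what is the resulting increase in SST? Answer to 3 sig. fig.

Areal heat capacity C = 6.51×10^8 J m⁻² K⁻¹ (given).
Net heat input Q = F Δt = 137 × (52.2 weeks × 6.048×10^5 s/week) = 4.33×10^9 J/m².
ΔT = Q / C = 4.33×10^9 / 6.51×10^8 = 6.64 K.

6.64 K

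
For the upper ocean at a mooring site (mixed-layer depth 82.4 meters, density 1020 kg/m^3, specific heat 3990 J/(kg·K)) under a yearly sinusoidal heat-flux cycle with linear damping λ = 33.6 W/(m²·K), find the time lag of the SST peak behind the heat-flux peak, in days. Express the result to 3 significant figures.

64.2 days

Areal heat capacity C = ρ c_p D = 1020 × 3990 × 82.4 = 3.35×10^8 J m⁻² K⁻¹.
ω = 2π / 3.15×10^7 s = 1.99×10^-7 s⁻¹.
Phase lag φ = arctan(Cω/λ) = arctan(66.8/33.6) = 1.10 rad.
Time lag = φ / ω = 1.10 / 1.99×10^-7 = 5.55×10^6 s = 64.2 days.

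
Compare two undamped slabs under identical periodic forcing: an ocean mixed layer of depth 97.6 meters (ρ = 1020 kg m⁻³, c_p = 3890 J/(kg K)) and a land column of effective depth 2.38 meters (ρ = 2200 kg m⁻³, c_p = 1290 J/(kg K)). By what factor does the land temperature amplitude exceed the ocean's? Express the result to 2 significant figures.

57

C_ocean = 1020 × 3890 × 97.6 = 3.87×10^8 J/(m²·K).
C_land = 2200 × 1290 × 2.38 = 6.75×10^6 J/(m²·K).
Undamped amplitude ∝ 1/C, so A_land/A_ocean = C_ocean/C_land = 57.3.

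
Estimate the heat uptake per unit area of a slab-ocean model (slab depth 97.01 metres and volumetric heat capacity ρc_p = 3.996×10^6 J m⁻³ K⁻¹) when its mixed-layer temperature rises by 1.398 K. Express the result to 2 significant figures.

5.4×10^8

Areal heat capacity C = ρc_p × D = 3.996×10^6 × 97.01 = 3.88×10^8 J/(m^2 K).
ΔQ = C ΔT = 3.88×10^8 × 1.398 = 5.42×10^8 J/m².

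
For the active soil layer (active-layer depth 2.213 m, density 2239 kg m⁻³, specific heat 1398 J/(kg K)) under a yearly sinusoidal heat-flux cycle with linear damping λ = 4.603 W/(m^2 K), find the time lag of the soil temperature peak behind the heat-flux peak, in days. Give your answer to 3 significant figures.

Areal heat capacity C = ρ c_p D = 2239 × 1398 × 2.213 = 6.93×10^6 J/(m^2 K).
ω = 2π / 3.15×10^7 s = 1.99×10^-7 s⁻¹.
Phase lag φ = arctan(Cω/λ) = arctan(1.38/4.603) = 0.291 rad.
Time lag = φ / ω = 0.291 / 1.99×10^-7 = 1.46×10^6 s = 16.9 days.

16.9 days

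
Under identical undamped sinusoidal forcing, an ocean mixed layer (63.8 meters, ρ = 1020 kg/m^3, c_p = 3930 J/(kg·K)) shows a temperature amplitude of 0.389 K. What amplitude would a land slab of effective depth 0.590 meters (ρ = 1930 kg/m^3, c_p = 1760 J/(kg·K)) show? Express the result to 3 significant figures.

C_ocean = 2.56×10^8 J/(m²·K); C_land = 2.00×10^6 J/(m²·K).
A ∝ 1/C ⇒ A_land = A_ocean × C_ocean/C_land = 0.389 × 128 = 49.6 K.

49.6 K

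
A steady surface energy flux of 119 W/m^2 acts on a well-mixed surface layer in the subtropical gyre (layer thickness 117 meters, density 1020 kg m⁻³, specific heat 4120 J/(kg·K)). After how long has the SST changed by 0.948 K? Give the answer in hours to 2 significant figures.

1100 hours

Areal heat capacity C = ρ c_p D = 1020 × 4120 × 117 = 4.92×10^8 J/(m²·K).
Time required: Δt = C ΔT / F = 4.92×10^8 × 0.948 / 119 = 3.92×10^6 s.
In hours: 3.92×10^6 s / (3600 s/hour) = 1090 hours.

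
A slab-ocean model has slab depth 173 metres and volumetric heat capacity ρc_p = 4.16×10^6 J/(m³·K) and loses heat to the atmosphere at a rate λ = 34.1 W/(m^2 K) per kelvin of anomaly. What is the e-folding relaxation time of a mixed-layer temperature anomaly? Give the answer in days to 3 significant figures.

244 days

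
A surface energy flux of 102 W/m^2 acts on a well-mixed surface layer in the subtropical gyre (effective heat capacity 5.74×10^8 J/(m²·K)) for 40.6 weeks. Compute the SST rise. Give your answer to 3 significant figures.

Areal heat capacity C = 5.74×10^8 J/(m²·K) (given).
Net heat input Q = F Δt = 102 × (40.6 weeks × 6.048×10^5 s/week) = 2.50×10^9 J/m².
ΔT = Q / C = 2.50×10^9 / 5.74×10^8 = 4.36 K.

4.36 K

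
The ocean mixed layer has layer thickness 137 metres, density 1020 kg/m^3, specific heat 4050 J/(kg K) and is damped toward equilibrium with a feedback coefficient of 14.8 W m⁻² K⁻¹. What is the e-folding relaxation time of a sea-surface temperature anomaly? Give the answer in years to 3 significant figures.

Areal heat capacity C = ρ c_p D = 1020 × 4050 × 137 = 5.66×10^8 J m⁻² K⁻¹.
Relaxation time τ = C / λ = 5.66×10^8 / 14.8 = 3.82×10^7 s.
In years: 3.82×10^7 s / (3.156×10^7 s/year) = 1.21 years.

1.21 years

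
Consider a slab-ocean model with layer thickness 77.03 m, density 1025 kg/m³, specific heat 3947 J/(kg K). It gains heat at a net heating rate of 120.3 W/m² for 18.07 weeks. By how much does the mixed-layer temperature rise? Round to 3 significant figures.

Areal heat capacity C = ρ c_p D = 1025 × 3947 × 77.03 = 3.12×10^8 J m⁻² K⁻¹.
Net heat input Q = F Δt = 120.3 × (18.07 weeks × 6.048×10^5 s/week) = 1.31×10^9 J/m².
ΔT = Q / C = 1.31×10^9 / 3.12×10^8 = 4.22 K.

4.22 K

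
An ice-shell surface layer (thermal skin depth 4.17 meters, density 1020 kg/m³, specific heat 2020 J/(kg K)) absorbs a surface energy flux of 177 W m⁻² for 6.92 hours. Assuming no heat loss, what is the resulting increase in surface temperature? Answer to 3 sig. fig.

0.513 K

Areal heat capacity C = ρ c_p D = 1020 × 2020 × 4.17 = 8.59×10^6 J m⁻² K⁻¹.
Net heat input Q = F Δt = 177 × (6.92 hours × 3600 s/hour) = 4.41×10^6 J/m².
ΔT = Q / C = 4.41×10^6 / 8.59×10^6 = 0.513 K.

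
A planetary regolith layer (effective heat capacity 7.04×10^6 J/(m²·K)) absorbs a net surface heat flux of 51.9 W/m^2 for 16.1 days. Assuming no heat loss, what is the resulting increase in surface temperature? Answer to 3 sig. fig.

10.3 K

Areal heat capacity C = 7.04×10^6 J/(m²·K) (given).
Net heat input Q = F Δt = 51.9 × (16.1 days × 86400 s/day) = 7.22×10^7 J/m².
ΔT = Q / C = 7.22×10^7 / 7.04×10^6 = 10.3 K.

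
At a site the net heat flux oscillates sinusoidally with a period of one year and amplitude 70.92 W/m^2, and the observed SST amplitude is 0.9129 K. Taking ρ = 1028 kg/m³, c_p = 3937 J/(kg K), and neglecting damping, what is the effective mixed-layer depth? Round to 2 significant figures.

96 m

ω = 2π / 3.15×10^7 s = 1.99×10^-7 s⁻¹.
Required C = F₀ / (A ω) = 70.92 / (0.9129 × 1.99×10^-7) = 3.90×10^8 J/(m²·K).
D = C / (ρ c_p) = 3.90×10^8 / (1028 × 3937) = 96.3 m.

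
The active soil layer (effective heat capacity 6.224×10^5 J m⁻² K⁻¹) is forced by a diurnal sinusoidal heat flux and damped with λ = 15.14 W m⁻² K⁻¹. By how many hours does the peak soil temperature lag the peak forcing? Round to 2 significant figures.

4.8 hours

Areal heat capacity C = 6.224×10^5 J m⁻² K⁻¹ (given).
ω = 2π / 86400 s = 7.27×10^-5 s⁻¹.
Phase lag φ = arctan(Cω/λ) = arctan(45.3/15.14) = 1.25 rad.
Time lag = φ / ω = 1.25 / 7.27×10^-5 = 17200 s = 4.77 hours.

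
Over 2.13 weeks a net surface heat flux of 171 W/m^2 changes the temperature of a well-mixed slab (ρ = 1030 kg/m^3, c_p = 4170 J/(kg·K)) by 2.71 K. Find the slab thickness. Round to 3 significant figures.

Heat input Q = F Δt = 171 × 1.29×10^6 s = 2.20×10^8 J/m².
Required areal heat capacity C = Q / ΔT = 8.13×10^7 J/(m²·K).
Depth D = C / (ρ c_p) = 8.13×10^7 / (1030 × 4170) = 18.9 m.

18.9 m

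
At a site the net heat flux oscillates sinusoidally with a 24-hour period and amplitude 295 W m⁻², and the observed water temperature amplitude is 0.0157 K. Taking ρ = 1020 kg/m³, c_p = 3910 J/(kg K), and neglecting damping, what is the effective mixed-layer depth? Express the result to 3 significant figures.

64.8 m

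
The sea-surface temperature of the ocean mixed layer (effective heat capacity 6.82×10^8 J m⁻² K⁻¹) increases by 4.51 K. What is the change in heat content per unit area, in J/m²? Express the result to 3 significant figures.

3.08×10^9

Areal heat capacity C = 6.82×10^8 J m⁻² K⁻¹ (given).
ΔQ = C ΔT = 6.82×10^8 × 4.51 = 3.08×10^9 J/m².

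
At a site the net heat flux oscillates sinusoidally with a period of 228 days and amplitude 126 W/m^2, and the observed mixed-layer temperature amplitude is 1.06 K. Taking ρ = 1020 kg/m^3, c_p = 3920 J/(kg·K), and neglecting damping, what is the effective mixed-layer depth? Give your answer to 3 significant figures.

ω = 2π / 1.97×10^7 s = 3.19×10^-7 s⁻¹.
Required C = F₀ / (A ω) = 126 / (1.06 × 3.19×10^-7) = 3.73×10^8 J/(m²·K).
D = C / (ρ c_p) = 3.73×10^8 / (1020 × 3920) = 93.2 m.

93.2 m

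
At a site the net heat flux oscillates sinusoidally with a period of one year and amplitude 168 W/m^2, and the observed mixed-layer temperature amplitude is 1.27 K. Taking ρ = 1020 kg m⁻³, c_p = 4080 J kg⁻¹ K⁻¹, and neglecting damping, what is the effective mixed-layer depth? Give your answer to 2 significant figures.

ω = 2π / 3.15×10^7 s = 1.99×10^-7 s⁻¹.
Required C = F₀ / (A ω) = 168 / (1.27 × 1.99×10^-7) = 6.64×10^8 J/(m²·K).
D = C / (ρ c_p) = 6.64×10^8 / (1020 × 4080) = 160 m.

160 m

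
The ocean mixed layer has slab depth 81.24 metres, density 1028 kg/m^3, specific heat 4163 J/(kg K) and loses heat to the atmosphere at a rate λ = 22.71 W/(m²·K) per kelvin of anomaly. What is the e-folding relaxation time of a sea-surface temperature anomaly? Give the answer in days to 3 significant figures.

Areal heat capacity C = ρ c_p D = 1028 × 4163 × 81.24 = 3.48×10^8 J m⁻² K⁻¹.
Relaxation time τ = C / λ = 3.48×10^8 / 22.71 = 1.53×10^7 s.
In days: 1.53×10^7 s / (86400 s/day) = 177 days.

177 days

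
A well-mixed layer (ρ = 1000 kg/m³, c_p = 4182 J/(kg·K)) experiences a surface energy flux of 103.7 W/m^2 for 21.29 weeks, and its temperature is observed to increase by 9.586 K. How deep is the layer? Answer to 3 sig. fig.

Heat input Q = F Δt = 103.7 × 1.29×10^7 s = 1.34×10^9 J/m².
Required areal heat capacity C = Q / ΔT = 1.39×10^8 J/(m²·K).
Depth D = C / (ρ c_p) = 1.39×10^8 / (1000 × 4182) = 33.3 m.

33.3 m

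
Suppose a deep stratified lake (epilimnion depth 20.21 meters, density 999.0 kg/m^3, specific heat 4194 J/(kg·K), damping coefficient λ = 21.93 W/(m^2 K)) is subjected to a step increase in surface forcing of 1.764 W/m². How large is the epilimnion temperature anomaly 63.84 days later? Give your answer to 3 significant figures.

0.0612 K

Areal heat capacity C = ρ c_p D = 999.0 × 4194 × 20.21 = 8.47×10^7 J/(m^2 K).
τ = C / λ = 8.47×10^7 / 21.93 = 3.86×10^6 s.
Equilibrium anomaly ΔT_eq = F / λ = 1.764 / 21.93 = 0.0804 K.
t = 63.84 days = 5.52×10^6 s, so t/τ = 1.43.
ΔT(t) = ΔT_eq (1 − e^(−t/τ)) = 0.0804 × (1 − e^−1.43) = 0.0612 K.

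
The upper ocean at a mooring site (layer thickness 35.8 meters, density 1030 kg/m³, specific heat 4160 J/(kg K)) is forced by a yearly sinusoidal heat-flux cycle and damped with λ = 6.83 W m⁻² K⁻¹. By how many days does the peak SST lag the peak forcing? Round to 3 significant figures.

78.5 days

Areal heat capacity C = ρ c_p D = 1030 × 4160 × 35.8 = 1.53×10^8 J m⁻² K⁻¹.
ω = 2π / 3.15×10^7 s = 1.99×10^-7 s⁻¹.
Phase lag φ = arctan(Cω/λ) = arctan(30.6/6.83) = 1.35 rad.
Time lag = φ / ω = 1.35 / 1.99×10^-7 = 6.78×10^6 s = 78.5 days.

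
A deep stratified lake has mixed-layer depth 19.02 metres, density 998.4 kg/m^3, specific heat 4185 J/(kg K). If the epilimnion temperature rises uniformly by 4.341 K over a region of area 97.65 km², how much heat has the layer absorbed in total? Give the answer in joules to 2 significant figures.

Areal heat capacity C = ρ c_p D = 998.4 × 4185 × 19.02 = 7.95×10^7 J/(m²·K).
Heat per unit area: q = C ΔT = 7.95×10^7 × 4.341 = 3.45×10^8 J/m².
Total heat: Q = q × A = 3.45×10^8 × (97.65 × 10⁶ m²) = 3.37×10^16 J.

3.4×10^16 J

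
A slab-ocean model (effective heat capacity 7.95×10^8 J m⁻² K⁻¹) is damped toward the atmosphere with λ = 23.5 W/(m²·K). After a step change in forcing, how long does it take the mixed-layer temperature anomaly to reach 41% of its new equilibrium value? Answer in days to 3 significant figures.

Areal heat capacity C = 7.95×10^8 J m⁻² K⁻¹ (given).
τ = C / λ = 7.95×10^8 / 23.5 = 3.38×10^7 s.
Fraction reached: 1 − e^(−t/τ) = 0.41 ⇒ t = −τ ln(1 − 0.41) = τ × 0.528.
t = 1.78×10^7 s = 207 days.

207 days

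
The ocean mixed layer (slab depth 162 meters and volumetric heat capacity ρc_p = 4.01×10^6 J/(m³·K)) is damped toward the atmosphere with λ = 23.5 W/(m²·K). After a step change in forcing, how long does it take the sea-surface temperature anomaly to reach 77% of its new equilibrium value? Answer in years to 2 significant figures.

1.3 years

Areal heat capacity C = ρc_p × D = 4.01×10^6 × 162 = 6.50×10^8 J/(m²·K).
τ = C / λ = 6.50×10^8 / 23.5 = 2.76×10^7 s.
Fraction reached: 1 − e^(−t/τ) = 0.77 ⇒ t = −τ ln(1 − 0.77) = τ × 1.47.
t = 4.06×10^7 s = 1.29 years.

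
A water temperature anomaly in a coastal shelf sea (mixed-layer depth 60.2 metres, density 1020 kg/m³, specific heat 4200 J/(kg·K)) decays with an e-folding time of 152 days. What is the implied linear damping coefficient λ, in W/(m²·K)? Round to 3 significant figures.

Areal heat capacity C = ρ c_p D = 1020 × 4200 × 60.2 = 2.58×10^8 J/(m^2 K).
τ = 152 days = 1.31×10^7 s.
λ = C / τ = 2.58×10^8 / 1.31×10^7 = 19.6 W/(m²·K).

19.6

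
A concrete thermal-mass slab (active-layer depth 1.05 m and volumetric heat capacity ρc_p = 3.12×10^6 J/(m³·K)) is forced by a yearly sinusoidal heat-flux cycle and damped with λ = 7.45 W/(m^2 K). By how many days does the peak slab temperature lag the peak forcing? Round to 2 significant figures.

5.1 days

Areal heat capacity C = ρc_p × D = 3.12×10^6 × 1.05 = 3.28×10^6 J/(m²·K).
ω = 2π / 3.15×10^7 s = 1.99×10^-7 s⁻¹.
Phase lag φ = arctan(Cω/λ) = arctan(0.653/7.45) = 0.0874 rad.
Time lag = φ / ω = 0.0874 / 1.99×10^-7 = 4.39×10^5 s = 5.08 days.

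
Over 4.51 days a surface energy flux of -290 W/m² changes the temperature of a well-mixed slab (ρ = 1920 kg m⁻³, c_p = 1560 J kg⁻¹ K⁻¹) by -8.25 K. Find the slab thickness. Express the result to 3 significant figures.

4.57 m

Heat input Q = F Δt = -290 × 3.90×10^5 s = -1.13×10^8 J/m².
Required areal heat capacity C = Q / ΔT = 1.37×10^7 J/(m²·K).
Depth D = C / (ρ c_p) = 1.37×10^7 / (1920 × 1560) = 4.57 m.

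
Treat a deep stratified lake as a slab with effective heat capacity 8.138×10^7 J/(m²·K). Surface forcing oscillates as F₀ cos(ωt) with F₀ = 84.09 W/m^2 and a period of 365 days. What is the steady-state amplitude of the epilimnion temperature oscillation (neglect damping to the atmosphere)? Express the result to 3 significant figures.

5.19 K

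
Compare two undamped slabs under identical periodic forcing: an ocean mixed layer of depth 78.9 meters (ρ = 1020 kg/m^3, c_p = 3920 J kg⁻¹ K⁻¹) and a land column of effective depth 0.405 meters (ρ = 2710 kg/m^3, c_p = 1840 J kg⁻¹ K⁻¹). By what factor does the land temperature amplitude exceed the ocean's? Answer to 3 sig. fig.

156

C_ocean = 1020 × 3920 × 78.9 = 3.15×10^8 J/(m²·K).
C_land = 2710 × 1840 × 0.405 = 2.02×10^6 J/(m²·K).
Undamped amplitude ∝ 1/C, so A_land/A_ocean = C_ocean/C_land = 156.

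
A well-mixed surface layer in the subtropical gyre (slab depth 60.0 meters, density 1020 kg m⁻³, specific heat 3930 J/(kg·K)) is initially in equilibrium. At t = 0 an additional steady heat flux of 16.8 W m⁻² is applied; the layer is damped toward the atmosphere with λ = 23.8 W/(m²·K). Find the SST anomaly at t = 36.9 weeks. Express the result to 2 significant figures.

0.63 K

Areal heat capacity C = ρ c_p D = 1020 × 3930 × 60.0 = 2.41×10^8 J/(m²·K).
τ = C / λ = 2.41×10^8 / 23.8 = 1.01×10^7 s.
Equilibrium anomaly ΔT_eq = F / λ = 16.8 / 23.8 = 0.706 K.
t = 36.9 weeks = 2.23×10^7 s, so t/τ = 2.21.
ΔT(t) = ΔT_eq (1 − e^(−t/τ)) = 0.706 × (1 − e^−2.21) = 0.628 K.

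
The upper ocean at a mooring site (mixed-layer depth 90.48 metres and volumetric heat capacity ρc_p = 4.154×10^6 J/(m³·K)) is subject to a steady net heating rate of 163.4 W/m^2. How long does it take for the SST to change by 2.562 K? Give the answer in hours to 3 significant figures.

Areal heat capacity C = ρc_p × D = 4.154×10^6 × 90.48 = 3.76×10^8 J/(m²·K).
Time required: Δt = C ΔT / F = 3.76×10^8 × 2.562 / 163.4 = 5.89×10^6 s.
In hours: 5.89×10^6 s / (3600 s/hour) = 1640 hours.

1640 hours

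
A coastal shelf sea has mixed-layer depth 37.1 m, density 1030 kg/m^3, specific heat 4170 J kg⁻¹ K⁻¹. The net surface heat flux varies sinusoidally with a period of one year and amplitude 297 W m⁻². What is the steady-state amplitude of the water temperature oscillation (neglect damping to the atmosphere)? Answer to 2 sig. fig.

Areal heat capacity C = ρ c_p D = 1030 × 4170 × 37.1 = 1.59×10^8 J/(m²·K).
Angular frequency ω = 2π / T = 2π / 3.15×10^7 s = 1.99×10^-7 s⁻¹.
Cω = 1.59×10^8 × 1.99×10^-7 = 31.7 W/(m²·K).
Amplitude A = F₀ / (Cω) = 297 / 31.7 = 9.35 K.

9.4 K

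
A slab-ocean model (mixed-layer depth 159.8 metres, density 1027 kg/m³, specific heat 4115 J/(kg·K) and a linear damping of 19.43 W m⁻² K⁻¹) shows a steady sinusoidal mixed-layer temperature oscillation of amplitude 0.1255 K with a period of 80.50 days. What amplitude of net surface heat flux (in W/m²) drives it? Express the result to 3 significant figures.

76.6

Areal heat capacity C = ρ c_p D = 1027 × 4115 × 159.8 = 6.75×10^8 J m⁻² K⁻¹.
ω = 2π / 6.96×10^6 s = 9.03×10^-7 s⁻¹.
√((Cω)² + λ²) = √((610)² + 19.43²) = 610 W/(m²·K).
F₀ = A × √((Cω)²+λ²) = 0.1255 × 610 = 76.6 W/m².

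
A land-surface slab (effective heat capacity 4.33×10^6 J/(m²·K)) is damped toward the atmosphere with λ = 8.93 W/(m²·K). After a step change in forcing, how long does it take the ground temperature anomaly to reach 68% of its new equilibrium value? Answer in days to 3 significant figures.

Areal heat capacity C = 4.33×10^6 J/(m²·K) (given).
τ = C / λ = 4.33×10^6 / 8.93 = 4.85×10^5 s.
Fraction reached: 1 − e^(−t/τ) = 0.68 ⇒ t = −τ ln(1 − 0.68) = τ × 1.14.
t = 5.52×10^5 s = 6.39 days.

6.39 days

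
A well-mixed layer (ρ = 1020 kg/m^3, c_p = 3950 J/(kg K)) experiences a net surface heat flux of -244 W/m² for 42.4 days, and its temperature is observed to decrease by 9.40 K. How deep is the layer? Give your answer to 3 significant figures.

23.6 m

Heat input Q = F Δt = -244 × 3.66×10^6 s = -8.94×10^8 J/m².
Required areal heat capacity C = Q / ΔT = 9.51×10^7 J/(m²·K).
Depth D = C / (ρ c_p) = 9.51×10^7 / (1020 × 3950) = 23.6 m.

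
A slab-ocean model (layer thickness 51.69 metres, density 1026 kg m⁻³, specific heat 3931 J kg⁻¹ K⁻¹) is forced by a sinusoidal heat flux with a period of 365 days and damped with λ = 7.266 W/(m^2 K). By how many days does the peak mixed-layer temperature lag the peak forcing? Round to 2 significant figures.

81 days

Areal heat capacity C = ρ c_p D = 1026 × 3931 × 51.69 = 2.08×10^8 J m⁻² K⁻¹.
ω = 2π / 3.15×10^7 s = 1.99×10^-7 s⁻¹.
Phase lag φ = arctan(Cω/λ) = arctan(41.5/7.266) = 1.40 rad.
Time lag = φ / ω = 1.40 / 1.99×10^-7 = 7.01×10^6 s = 81.2 days.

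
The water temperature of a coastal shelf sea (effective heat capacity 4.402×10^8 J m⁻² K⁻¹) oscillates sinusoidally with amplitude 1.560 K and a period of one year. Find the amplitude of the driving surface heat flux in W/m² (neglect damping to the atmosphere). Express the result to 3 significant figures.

Areal heat capacity C = 4.402×10^8 J m⁻² K⁻¹ (given).
ω = 2π / 3.15×10^7 s = 1.99×10^-7 s⁻¹.
Cω = 4.40×10^8 × 1.99×10^-7 = 87.7 W/(m²·K).
F₀ = A × Cω = 1.560 × 87.7 = 137 W/m².

137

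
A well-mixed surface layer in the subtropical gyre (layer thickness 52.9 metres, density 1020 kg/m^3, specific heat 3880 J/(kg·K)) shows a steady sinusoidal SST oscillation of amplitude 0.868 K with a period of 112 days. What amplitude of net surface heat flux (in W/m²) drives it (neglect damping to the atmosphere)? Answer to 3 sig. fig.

118

Areal heat capacity C = ρ c_p D = 1020 × 3880 × 52.9 = 2.09×10^8 J/(m^2 K).
ω = 2π / 9.68×10^6 s = 6.49×10^-7 s⁻¹.
Cω = 2.09×10^8 × 6.49×10^-7 = 136 W/(m²·K).
F₀ = A × Cω = 0.868 × 136 = 118 W/m².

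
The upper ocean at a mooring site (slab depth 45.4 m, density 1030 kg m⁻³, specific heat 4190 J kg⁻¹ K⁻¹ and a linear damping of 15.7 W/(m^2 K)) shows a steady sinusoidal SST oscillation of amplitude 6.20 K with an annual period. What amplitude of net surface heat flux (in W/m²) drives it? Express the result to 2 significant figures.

260

Areal heat capacity C = ρ c_p D = 1030 × 4190 × 45.4 = 1.96×10^8 J/(m²·K).
ω = 2π / 3.15×10^7 s = 1.99×10^-7 s⁻¹.
√((Cω)² + λ²) = √((39.0)² + 15.7²) = 42.1 W/(m²·K).
F₀ = A × √((Cω)²+λ²) = 6.20 × 42.1 = 261 W/m².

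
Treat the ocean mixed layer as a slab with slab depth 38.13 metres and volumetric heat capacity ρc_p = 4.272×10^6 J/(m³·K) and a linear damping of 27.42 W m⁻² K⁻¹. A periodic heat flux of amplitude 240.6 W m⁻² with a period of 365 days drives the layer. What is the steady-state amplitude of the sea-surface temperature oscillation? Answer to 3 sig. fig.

5.66 K

Areal heat capacity C = ρc_p × D = 4.272×10^6 × 38.13 = 1.63×10^8 J/(m^2 K).
Angular frequency ω = 2π / T = 2π / 3.15×10^7 s = 1.99×10^-7 s⁻¹.
√((Cω)² + λ²) = √((32.5)² + 27.42²) = 42.5 W/(m²·K).
Amplitude A = F₀ / √((Cω)²+λ²) = 240.6 / 42.5 = 5.66 K.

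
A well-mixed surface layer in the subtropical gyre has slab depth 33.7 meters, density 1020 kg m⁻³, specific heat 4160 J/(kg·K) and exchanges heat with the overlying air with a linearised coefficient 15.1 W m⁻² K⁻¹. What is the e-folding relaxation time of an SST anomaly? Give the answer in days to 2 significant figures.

110 days

Areal heat capacity C = ρ c_p D = 1020 × 4160 × 33.7 = 1.43×10^8 J/(m²·K).
Relaxation time τ = C / λ = 1.43×10^8 / 15.1 = 9.47×10^6 s.
In days: 9.47×10^6 s / (86400 s/day) = 110 days.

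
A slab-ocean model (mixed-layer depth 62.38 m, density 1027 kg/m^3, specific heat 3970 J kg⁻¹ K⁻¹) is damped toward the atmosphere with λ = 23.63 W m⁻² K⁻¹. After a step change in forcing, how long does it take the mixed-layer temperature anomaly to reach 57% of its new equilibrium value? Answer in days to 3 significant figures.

105 days

Areal heat capacity C = ρ c_p D = 1027 × 3970 × 62.38 = 2.54×10^8 J/(m^2 K).
τ = C / λ = 2.54×10^8 / 23.63 = 1.08×10^7 s.
Fraction reached: 1 − e^(−t/τ) = 0.57 ⇒ t = −τ ln(1 − 0.57) = τ × 0.844.
t = 9.08×10^6 s = 105 days.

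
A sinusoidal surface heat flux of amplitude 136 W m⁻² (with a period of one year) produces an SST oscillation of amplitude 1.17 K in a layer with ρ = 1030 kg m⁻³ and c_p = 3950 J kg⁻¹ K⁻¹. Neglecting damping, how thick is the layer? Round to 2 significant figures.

140 m

ω = 2π / 3.15×10^7 s = 1.99×10^-7 s⁻¹.
Required C = F₀ / (A ω) = 136 / (1.17 × 1.99×10^-7) = 5.83×10^8 J/(m²·K).
D = C / (ρ c_p) = 5.83×10^8 / (1030 × 3950) = 143 m.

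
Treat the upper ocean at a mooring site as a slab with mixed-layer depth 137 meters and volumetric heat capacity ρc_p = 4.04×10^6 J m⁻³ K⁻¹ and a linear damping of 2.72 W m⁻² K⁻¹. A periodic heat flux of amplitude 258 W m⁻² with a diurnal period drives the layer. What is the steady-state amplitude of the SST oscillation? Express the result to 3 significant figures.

0.00641 K

Areal heat capacity C = ρc_p × D = 4.04×10^6 × 137 = 5.53×10^8 J/(m²·K).
Angular frequency ω = 2π / T = 2π / 86400 s = 7.27×10^-5 s⁻¹.
√((Cω)² + λ²) = √((40300)² + 2.72²) = 40300 W/(m²·K).
Amplitude A = F₀ / √((Cω)²+λ²) = 258 / 40300 = 0.00641 K.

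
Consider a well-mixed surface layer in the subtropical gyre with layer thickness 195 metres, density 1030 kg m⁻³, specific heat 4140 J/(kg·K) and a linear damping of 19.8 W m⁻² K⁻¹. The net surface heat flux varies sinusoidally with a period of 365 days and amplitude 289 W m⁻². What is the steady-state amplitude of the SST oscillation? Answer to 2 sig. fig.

Areal heat capacity C = ρ c_p D = 1030 × 4140 × 195 = 8.32×10^8 J/(m²·K).
Angular frequency ω = 2π / T = 2π / 3.15×10^7 s = 1.99×10^-7 s⁻¹.
√((Cω)² + λ²) = √((166)² + 19.8²) = 167 W/(m²·K).
Amplitude A = F₀ / √((Cω)²+λ²) = 289 / 167 = 1.73 K.

1.7 K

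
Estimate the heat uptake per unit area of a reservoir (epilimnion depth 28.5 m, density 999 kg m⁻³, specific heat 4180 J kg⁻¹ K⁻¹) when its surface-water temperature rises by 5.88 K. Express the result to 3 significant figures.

Areal heat capacity C = ρ c_p D = 999 × 4180 × 28.5 = 1.19×10^8 J m⁻² K⁻¹.
ΔQ = C ΔT = 1.19×10^8 × 5.88 = 7.00×10^8 J/m².

7.00×10^8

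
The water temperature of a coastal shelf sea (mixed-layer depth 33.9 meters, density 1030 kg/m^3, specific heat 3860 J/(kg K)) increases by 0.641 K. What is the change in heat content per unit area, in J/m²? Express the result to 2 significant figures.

Areal heat capacity C = ρ c_p D = 1030 × 3860 × 33.9 = 1.35×10^8 J/(m²·K).
ΔQ = C ΔT = 1.35×10^8 × 0.641 = 8.64×10^7 J/m².

8.6×10^7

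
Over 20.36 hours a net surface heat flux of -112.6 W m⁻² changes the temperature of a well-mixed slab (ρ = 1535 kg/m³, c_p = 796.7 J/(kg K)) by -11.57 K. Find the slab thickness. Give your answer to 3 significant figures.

0.583 m

Heat input Q = F Δt = -112.6 × 73300 s = -8.25×10^6 J/m².
Required areal heat capacity C = Q / ΔT = 7.13×10^5 J/(m²·K).
Depth D = C / (ρ c_p) = 7.13×10^5 / (1535 × 796.7) = 0.583 m.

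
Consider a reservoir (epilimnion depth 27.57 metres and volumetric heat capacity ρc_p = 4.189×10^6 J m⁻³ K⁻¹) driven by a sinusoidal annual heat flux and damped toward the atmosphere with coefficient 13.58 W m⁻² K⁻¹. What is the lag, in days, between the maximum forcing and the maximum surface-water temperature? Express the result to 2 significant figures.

Areal heat capacity C = ρc_p × D = 4.189×10^6 × 27.57 = 1.15×10^8 J/(m²·K).
ω = 2π / 3.15×10^7 s = 1.99×10^-7 s⁻¹.
Phase lag φ = arctan(Cω/λ) = arctan(23.0/13.58) = 1.04 rad.
Time lag = φ / ω = 1.04 / 1.99×10^-7 = 5.21×10^6 s = 60.3 days.

60 days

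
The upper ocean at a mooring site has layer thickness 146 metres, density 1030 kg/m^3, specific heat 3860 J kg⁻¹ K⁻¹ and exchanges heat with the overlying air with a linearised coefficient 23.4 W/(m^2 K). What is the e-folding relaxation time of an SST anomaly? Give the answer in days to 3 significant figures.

287 days

Areal heat capacity C = ρ c_p D = 1030 × 3860 × 146 = 5.80×10^8 J/(m^2 K).
Relaxation time τ = C / λ = 5.80×10^8 / 23.4 = 2.48×10^7 s.
In days: 2.48×10^7 s / (86400 s/day) = 287 days.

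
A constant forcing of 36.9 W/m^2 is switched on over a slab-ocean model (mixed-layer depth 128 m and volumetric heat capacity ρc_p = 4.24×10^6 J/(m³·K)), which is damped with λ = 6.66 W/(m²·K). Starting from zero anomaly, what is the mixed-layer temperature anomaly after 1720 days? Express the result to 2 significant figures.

4.6 K

Areal heat capacity C = ρc_p × D = 4.24×10^6 × 128 = 5.43×10^8 J m⁻² K⁻¹.
τ = C / λ = 5.43×10^8 / 6.66 = 8.15×10^7 s.
Equilibrium anomaly ΔT_eq = F / λ = 36.9 / 6.66 = 5.54 K.
t = 1720 days = 1.49×10^8 s, so t/τ = 1.82.
ΔT(t) = ΔT_eq (1 − e^(−t/τ)) = 5.54 × (1 − e^−1.82) = 4.65 K.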